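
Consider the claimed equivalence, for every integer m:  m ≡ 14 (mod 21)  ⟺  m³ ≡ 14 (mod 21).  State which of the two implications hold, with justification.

(⇒) Suppose m ≡ 14 (mod 21). Write m = 21j + 14. Then (21j + 14)³ = 9261j³ + 18522j² + 12348j + 2744 = 21(441j³ + 882j² + 588j + 130) + 14, so m³ ≡ 14 (mod 21).

(⇐) Conversely, suppose m³ ≡ 14 (mod 21). The only residue r in {0, …, 20} with r³ ≡ 14 (mod 21) is r = 14, so m ≡ 14 (mod 21).

Both directions hold.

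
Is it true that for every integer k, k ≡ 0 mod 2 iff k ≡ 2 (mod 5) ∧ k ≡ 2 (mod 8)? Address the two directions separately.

[⇒] This fails: k = 0 gives 0 ≡ 0 (mod 2) but 0 ≡ 0 (mod 5), so the conjunction on the right does not hold.

[⇐] Conversely, if k ≡ 2 (mod 5) and k ≡ 2 (mod 8), then by the Chinese remainder theorem k ≡ 2 (mod 40). Since 2 ≡ 0 (mod 2) and 2 ∣ 40, we get k ≡ 0 (mod 2).

The forward direction fails; the converse holds.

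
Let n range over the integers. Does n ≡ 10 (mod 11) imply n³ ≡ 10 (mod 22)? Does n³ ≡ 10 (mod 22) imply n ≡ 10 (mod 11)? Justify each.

Not equivalent: only (⇐) holds.

(←) The residues r modulo 22 with r³ ≡ 10 (mod 22) are exactly {10}, and each is ≡ 10 (mod 11).

(→) This fails: take n = 21. Then 21 ≡ 10 (mod 11), but 21³ = 9261 ≡ 21 (mod 22), not 10.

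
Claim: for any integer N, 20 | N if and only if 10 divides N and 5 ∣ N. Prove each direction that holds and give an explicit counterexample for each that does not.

Only the forward direction holds.

(⇒) If 20 ∣ N, write N = 20q. Since 20 = 2·10, N = 10·(2q), so 10 ∣ N; and since 20 = 4·5, N = 5·(4q), so 5 ∣ N.

(⇐) This fails: take N = 10. Both 10 ∣ 10 and 5 ∣ 10, yet 10 is not a multiple of 20 (since 10 = 0·20 + 10), so 20 ∤ 10.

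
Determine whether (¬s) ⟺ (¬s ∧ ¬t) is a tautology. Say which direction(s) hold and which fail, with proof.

Only the reverse direction holds.

(⟹) This fails. Under s = F, t = T, the left side is true but the right side is false.

(⟸) Assume the antecedent. If s is true, the antecedent cannot hold. If s is false, ¬s reduces to true regardless of the other variables. Either way ¬s holds.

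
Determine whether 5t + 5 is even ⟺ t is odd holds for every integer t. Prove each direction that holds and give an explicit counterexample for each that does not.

[⇐] Suppose t is odd; write t = 2j + 1. Then 5t + 5 = 5·(2j + 1) + 5 = 2·5j + 10, which is even.

[⇒] Suppose 5t + 5 is even. Since 5 is odd, 5t and t have the same parity, so 5t + 5 ≡ t + 5 (mod 2). As 5 is odd, 5t + 5 is even exactly when t is odd. Thus t is odd.

Both implications hold.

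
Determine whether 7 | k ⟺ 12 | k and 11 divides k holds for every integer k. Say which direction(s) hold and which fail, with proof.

(⇒) fails and (⇐) fails.

[⇒] This fails: take k = 7. Certainly 7 ∣ 7, but 12 ∤ 7.

[⇐] This fails: take k = 132. Both 12 ∣ 132 and 11 ∣ 132, yet 132 is not a multiple of 7 (since 132 = 18·7 + 6), so 7 ∤ 132.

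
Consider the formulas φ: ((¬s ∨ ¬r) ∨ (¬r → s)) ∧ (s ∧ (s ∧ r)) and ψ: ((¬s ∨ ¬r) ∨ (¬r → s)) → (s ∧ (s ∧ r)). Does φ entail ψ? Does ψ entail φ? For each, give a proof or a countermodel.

The biconditional holds.

(⟸) Assume the antecedent. If r is true, the antecedent forces (r = T, s = T), and the consequent holds there. If r is false, the antecedent cannot hold. Either way the consequent holds.

(⟹) Assume the antecedent. If r is true, the antecedent forces (r = T, s = T), and the consequent holds there. If r is false, the antecedent cannot hold. Either way the consequent holds.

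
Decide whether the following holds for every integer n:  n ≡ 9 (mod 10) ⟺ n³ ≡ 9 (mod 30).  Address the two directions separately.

(→) This fails: take n = 19. Then 19 ≡ 9 (mod 10), but 19³ = 6859 ≡ 19 (mod 30), not 9.

(←) Conversely, the residues r modulo 30 with r³ ≡ 9 (mod 30) are exactly {9}, and each is ≡ 9 (mod 10).

Not equivalent: only (⇐) holds.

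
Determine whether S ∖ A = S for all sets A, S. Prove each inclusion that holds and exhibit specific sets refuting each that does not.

(⊆) Let x ∈ S ∖ A. Then x ∈ S and x ∉ A, from which x ∈ S.

(⊇) This inclusion fails. Take A = {1}, S = {1}; then 1 ∈ S but 1 ∉ S ∖ A.

Only the forward inclusion holds.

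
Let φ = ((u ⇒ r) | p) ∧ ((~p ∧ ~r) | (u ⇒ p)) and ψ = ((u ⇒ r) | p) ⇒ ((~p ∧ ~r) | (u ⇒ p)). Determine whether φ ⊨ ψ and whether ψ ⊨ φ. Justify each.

Converse. This fails. Under r = F, u = T, p = F, the left side is false but the right side is true.

Forward direction. Assume the antecedent. If u is true, the antecedent forces (r = F, u = T, p = T) or (r = T, u = T, p = T), and the consequent holds there. If u is false, the consequent reduces to true regardless of the other variables. Either way the consequent holds.

Not equivalent: only (⇒) holds.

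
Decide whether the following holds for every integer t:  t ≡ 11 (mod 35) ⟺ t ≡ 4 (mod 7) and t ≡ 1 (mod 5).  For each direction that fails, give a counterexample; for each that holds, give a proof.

(⇐) If t ≡ 4 (mod 7) and t ≡ 1 (mod 5), then by the Chinese remainder theorem t ≡ 11 (mod 35). This is exactly t ≡ 11 (mod 35).

(⇒) Suppose t ≡ 11 (mod 35); write t = 35j + 11. Since 7 ∣ 35, reducing mod 7 gives t ≡ 11 ≡ 4 (mod 7); since 5 ∣ 35, reducing mod 5 gives t ≡ 11 ≡ 1 (mod 5).

Both implications hold.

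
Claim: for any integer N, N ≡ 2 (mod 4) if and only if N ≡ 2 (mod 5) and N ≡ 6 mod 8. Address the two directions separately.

[⇐] If N ≡ 2 (mod 5) and N ≡ 6 (mod 8), then by the Chinese remainder theorem N ≡ 22 (mod 40). Since 22 ≡ 2 (mod 4) and 4 ∣ 40, we get N ≡ 2 (mod 4).

[⇒] This fails: N = 2 gives 2 ≡ 2 (mod 4) but 2 ≡ 2 (mod 8), so the conjunction on the right does not hold.

The forward direction fails; the converse holds.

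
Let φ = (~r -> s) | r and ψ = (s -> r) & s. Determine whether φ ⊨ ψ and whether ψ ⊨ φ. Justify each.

[⇐] Assume the antecedent. If s is true, (~r -> s) | r reduces to true regardless of the other variables. If s is false, the antecedent cannot hold. Either way (~r -> s) | r holds.

[⇒] This fails. Under s = T, r = F, the left side is true but the right side is false.

(⇒) fails; (⇐) holds.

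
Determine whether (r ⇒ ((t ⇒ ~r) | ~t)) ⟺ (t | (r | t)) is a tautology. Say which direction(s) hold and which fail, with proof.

Neither direction holds.

[⇒] This fails. Under t = F, r = F, the left side is true but the right side is false.

[⇐] This fails. Under t = T, r = T, the left side is false but the right side is true.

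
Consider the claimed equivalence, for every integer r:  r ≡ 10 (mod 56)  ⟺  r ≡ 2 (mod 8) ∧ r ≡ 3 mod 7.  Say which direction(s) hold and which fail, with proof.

Equivalent; both directions hold.

(⟹) Suppose r ≡ 10 (mod 56); write r = 56j + 10. Since 8 ∣ 56, reducing mod 8 gives r ≡ 10 ≡ 2 (mod 8); since 7 ∣ 56, reducing mod 7 gives r ≡ 10 ≡ 3 (mod 7).

(⟸) Conversely, if r ≡ 2 (mod 8) and r ≡ 3 (mod 7), then by the Chinese remainder theorem r ≡ 10 (mod 56). This is exactly r ≡ 10 (mod 56).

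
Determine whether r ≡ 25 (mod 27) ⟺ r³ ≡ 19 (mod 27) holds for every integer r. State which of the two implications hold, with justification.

Only the forward implication holds.

[⇒] Suppose r ≡ 25 (mod 27). Write r = 27j + 25. Then (27j + 25)³ = 19683j³ + 54675j² + 50625j + 15625 = 27(729j³ + 2025j² + 1875j + 578) + 19, so r³ ≡ 19 (mod 27).

[⇐] This fails: take r = 7. Then 7³ = 343 ≡ 19 (mod 27), yet 7 ≡ 7 (mod 27), not 25.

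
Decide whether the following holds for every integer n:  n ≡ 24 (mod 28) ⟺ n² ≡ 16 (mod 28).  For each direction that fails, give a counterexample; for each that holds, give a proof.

Only the forward implication holds.

[⇒] Suppose n ≡ 24 (mod 28). Write n = 28j + 24. Then (28j + 24)² = 784j² + 1344j + 576 = 28(28j² + 48j + 20) + 16, so n² ≡ 16 (mod 28).

[⇐] This fails: take n = 4. Then 4² = 16 ≡ 16 (mod 28), yet 4 ≡ 4 (mod 28), not 24.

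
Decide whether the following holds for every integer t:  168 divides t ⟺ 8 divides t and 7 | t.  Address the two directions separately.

(⟹) If 168 ∣ t, write t = 168q. Since 168 = 21·8, t = 8·(21q), so 8 ∣ t; and since 168 = 24·7, t = 7·(24q), so 7 ∣ t.

(⟸) This fails: take t = 56. Both 8 ∣ 56 and 7 ∣ 56, yet 56 is not a multiple of 168 (since 56 = 0·168 + 56), so 168 ∤ 56.

Only the forward direction holds.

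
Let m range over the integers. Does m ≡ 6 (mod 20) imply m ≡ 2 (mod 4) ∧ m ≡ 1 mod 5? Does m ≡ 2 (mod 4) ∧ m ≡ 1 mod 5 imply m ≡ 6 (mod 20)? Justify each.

(→) Suppose m ≡ 6 (mod 20); write m = 20j + 6. Since 4 ∣ 20, reducing mod 4 gives m ≡ 6 ≡ 2 (mod 4); since 5 ∣ 20, reducing mod 5 gives m ≡ 6 ≡ 1 (mod 5).

(←) Conversely, if m ≡ 2 (mod 4) and m ≡ 1 (mod 5), then by the Chinese remainder theorem m ≡ 6 (mod 20). This is exactly m ≡ 6 (mod 20).

The biconditional holds.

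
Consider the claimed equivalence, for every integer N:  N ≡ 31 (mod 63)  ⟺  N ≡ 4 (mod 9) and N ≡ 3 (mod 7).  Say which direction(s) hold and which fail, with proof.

(←) If N ≡ 4 (mod 9) and N ≡ 3 (mod 7), then by the Chinese remainder theorem N ≡ 31 (mod 63). This is exactly N ≡ 31 (mod 63).

(→) Suppose N ≡ 31 (mod 63); write N = 63j + 31. Since 9 ∣ 63, reducing mod 9 gives N ≡ 31 ≡ 4 (mod 9); since 7 ∣ 63, reducing mod 7 gives N ≡ 31 ≡ 3 (mod 7).

Both implications hold.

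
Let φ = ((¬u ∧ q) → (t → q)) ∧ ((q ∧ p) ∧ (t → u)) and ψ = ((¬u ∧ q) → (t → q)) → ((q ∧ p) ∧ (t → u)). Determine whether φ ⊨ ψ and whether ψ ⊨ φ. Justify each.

(⇐) Assume the antecedent. If u is true, the antecedent forces (q = T, u = T, p = T, t = F) or (q = T, u = T, p = T, t = T), and the consequent holds there. If u is false, the antecedent forces (q = T, u = F, p = T, t = F), and the consequent holds there. Either way the consequent holds.

(⇒) Assume the antecedent. If u is true, the antecedent forces (q = T, u = T, p = T, t = F) or (q = T, u = T, p = T, t = T), and the consequent holds there. If u is false, the antecedent forces (q = T, u = F, p = T, t = F), and the consequent holds there. Either way the consequent holds.

The biconditional holds.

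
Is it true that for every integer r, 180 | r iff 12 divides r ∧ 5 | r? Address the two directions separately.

Converse. This fails: take r = 60. Both 12 ∣ 60 and 5 ∣ 60, yet 60 is not a multiple of 180 (since 60 = 0·180 + 60), so 180 ∤ 60.

Forward direction. If 180 ∣ r, write r = 180q. Since 180 = 15·12, r = 12·(15q), so 12 ∣ r; and since 180 = 36·5, r = 5·(36q), so 5 ∣ r.

The forward direction holds; the converse fails.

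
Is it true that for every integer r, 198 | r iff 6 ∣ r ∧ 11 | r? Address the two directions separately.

(←) This fails: take r = 66. Both 6 ∣ 66 and 11 ∣ 66, yet 66 is not a multiple of 198 (since 66 = 0·198 + 66), so 198 ∤ 66.

(→) If 198 ∣ r, write r = 198q. Since 198 = 33·6, r = 6·(33q), so 6 ∣ r; and since 198 = 18·11, r = 11·(18q), so 11 ∣ r.

The forward direction holds; the converse fails.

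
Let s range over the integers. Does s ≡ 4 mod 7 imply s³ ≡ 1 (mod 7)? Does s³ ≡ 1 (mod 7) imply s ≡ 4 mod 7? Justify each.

Not equivalent: only (⇒) holds.

(→) Suppose s ≡ 4 mod 7. Write s = 7j + 4. Then (7j + 4)³ = 343j³ + 588j² + 336j + 64 = 7(49j³ + 84j² + 48j + 9) + 1, so s³ ≡ 1 (mod 7).

(←) This fails: take s = 1. Then 1³ = 1 ≡ 1 (mod 7), yet 1 ≡ 1 (mod 7), not 4.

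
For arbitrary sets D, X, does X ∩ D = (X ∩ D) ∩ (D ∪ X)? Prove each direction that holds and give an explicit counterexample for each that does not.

Both inclusions hold.

(⟹) Let x ∈ X ∩ D. Then x ∈ D ∩ X, from which x ∈ (X ∩ D) ∩ (D ∪ X).

(⟸) Let x ∈ (X ∩ D) ∩ (D ∪ X). Then x ∈ D ∩ X, from which x ∈ X ∩ D.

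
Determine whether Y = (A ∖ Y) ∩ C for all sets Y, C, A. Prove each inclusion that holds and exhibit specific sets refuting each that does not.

Neither inclusion holds.

(⟹) This inclusion fails. Take Y = {1}, C = ∅, A = ∅; then 1 ∈ Y but 1 ∉ (A ∖ Y) ∩ C.

(⟸) This inclusion fails. Take Y = ∅, C = {1}, A = {1}; then 1 ∈ (A ∖ Y) ∩ C but 1 ∉ Y.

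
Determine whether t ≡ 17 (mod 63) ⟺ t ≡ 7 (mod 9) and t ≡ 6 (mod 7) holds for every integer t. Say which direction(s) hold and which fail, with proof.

(→) This fails: t = 17 gives 17 ≡ 17 (mod 63) but 17 ≡ 8 (mod 9), so the conjunction on the right does not hold.

(←) This fails: t = 34 satisfies both congruences on the right (34 ≡ 7 mod 9 and 34 ≡ 6 mod 7) yet 34 ≡ 34 (mod 63), not 17.

(⇒) fails and (⇐) fails.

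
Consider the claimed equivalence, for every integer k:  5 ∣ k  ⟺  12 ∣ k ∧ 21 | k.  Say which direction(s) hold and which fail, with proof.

(⇒) This fails: take k = 5. Certainly 5 ∣ 5, but 12 ∤ 5.

(⇐) This fails: take k = 84. Both 12 ∣ 84 and 21 ∣ 84, yet 84 is not a multiple of 5 (since 84 = 16·5 + 4), so 5 ∤ 84.

(⇒) fails and (⇐) fails.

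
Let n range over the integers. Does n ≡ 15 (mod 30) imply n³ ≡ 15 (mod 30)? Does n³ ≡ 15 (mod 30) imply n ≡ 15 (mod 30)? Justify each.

Both implications hold.

(⇒) Suppose n ≡ 15 (mod 30). Write n = 30j + 15. Then (30j + 15)³ = 27000j³ + 40500j² + 20250j + 3375 = 30(900j³ + 1350j² + 675j + 112) + 15, so n³ ≡ 15 (mod 30).

(⇐) Conversely, suppose n³ ≡ 15 (mod 30). The only residue r in {0, …, 29} with r³ ≡ 15 (mod 30) is r = 15, so n ≡ 15 (mod 30).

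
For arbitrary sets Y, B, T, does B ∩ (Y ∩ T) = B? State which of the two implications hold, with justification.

Only the forward inclusion holds.

(⟸) This inclusion fails. Take Y = ∅, B = {1}, T = ∅; then 1 ∈ B but 1 ∉ B ∩ (Y ∩ T).

(⟹) Let x ∈ B ∩ (Y ∩ T). Then x ∈ Y ∩ B ∩ T, from which x ∈ B.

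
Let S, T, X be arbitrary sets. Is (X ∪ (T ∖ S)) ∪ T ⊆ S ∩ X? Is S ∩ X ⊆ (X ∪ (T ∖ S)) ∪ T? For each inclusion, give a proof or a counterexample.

(⟹) This inclusion fails. Take S = ∅, T = {1}, X = ∅; then 1 ∈ (X ∪ (T ∖ S)) ∪ T but 1 ∉ S ∩ X.

(⟸) Let x ∈ S ∩ X. Then either x ∈ S ∩ X and x ∉ T; or x ∈ S ∩ T ∩ X. In each case x ∈ (X ∪ (T ∖ S)) ∪ T, so S ∩ X ⊆ (X ∪ (T ∖ S)) ∪ T.

The sets are not equal: only the reverse inclusion holds.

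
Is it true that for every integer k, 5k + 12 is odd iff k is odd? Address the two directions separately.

Both implications hold.

(⟹) Suppose 5k + 12 is odd. Since 5 is odd, 5k and k have the same parity, so 5k + 12 ≡ k + 12 (mod 2). As 12 is even, 5k + 12 is odd exactly when k is odd. Thus k is odd.

(⟸) Conversely, suppose k is odd; write k = 2j + 1. Then 5k + 12 = 5·(2j + 1) + 12 = 2·5j + 17, which is odd.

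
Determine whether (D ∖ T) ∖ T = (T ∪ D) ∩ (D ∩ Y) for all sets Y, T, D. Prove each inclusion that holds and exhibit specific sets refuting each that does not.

(⟹) This inclusion fails. Take Y = ∅, T = ∅, D = {1}; then 1 ∈ (D ∖ T) ∖ T but 1 ∉ (T ∪ D) ∩ (D ∩ Y).

(⟸) This inclusion fails. Take Y = {1}, T = {1}, D = {1}; then 1 ∈ (T ∪ D) ∩ (D ∩ Y) but 1 ∉ (D ∖ T) ∖ T.

Neither inclusion holds.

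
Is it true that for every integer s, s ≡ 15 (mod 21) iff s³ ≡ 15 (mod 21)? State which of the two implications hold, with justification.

(⇒) holds; (⇐) fails.

(⟸) This fails: take s = 9. Then 9³ = 729 ≡ 15 (mod 21), yet 9 ≡ 9 (mod 21), not 15.

(⟹) Suppose s ≡ 15 (mod 21). Write s = 21j + 15. Then (21j + 15)³ = 9261j³ + 19845j² + 14175j + 3375 = 21(441j³ + 945j² + 675j + 160) + 15, so s³ ≡ 15 (mod 21).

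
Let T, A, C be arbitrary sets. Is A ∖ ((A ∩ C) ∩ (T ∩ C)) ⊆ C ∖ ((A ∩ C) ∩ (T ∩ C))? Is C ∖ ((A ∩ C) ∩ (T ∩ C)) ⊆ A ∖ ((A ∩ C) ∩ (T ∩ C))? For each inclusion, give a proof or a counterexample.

Neither inclusion holds.

(⊆) This inclusion fails. Take T = ∅, A = {1}, C = ∅; then 1 ∈ A ∖ ((A ∩ C) ∩ (T ∩ C)) but 1 ∉ C ∖ ((A ∩ C) ∩ (T ∩ C)).

(⊇) This inclusion fails. Take T = ∅, A = ∅, C = {1}; then 1 ∈ C ∖ ((A ∩ C) ∩ (T ∩ C)) but 1 ∉ A ∖ ((A ∩ C) ∩ (T ∩ C)).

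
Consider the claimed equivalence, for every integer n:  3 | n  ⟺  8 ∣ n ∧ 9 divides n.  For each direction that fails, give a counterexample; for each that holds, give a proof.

Not equivalent: only (⇐) holds.

(←) Suppose 8 ∣ n and 9 ∣ n. Any common multiple of 8 and 9 is a multiple of their lcm; here gcd(8, 9) = 1, so lcm(8, 9) = 8·9 = 72, so 72 ∣ n. Since 3 ∣ 72, it follows that 3 ∣ n.

(→) This fails: take n = 3. Certainly 3 ∣ 3, but 8 ∤ 3.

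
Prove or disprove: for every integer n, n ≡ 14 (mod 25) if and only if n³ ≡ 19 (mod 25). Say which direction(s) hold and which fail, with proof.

(⇒) Suppose n ≡ 14 (mod 25). Write n = 25j + 14. Then (25j + 14)³ = 15625j³ + 26250j² + 14700j + 2744 = 25(625j³ + 1050j² + 588j + 109) + 19, so n³ ≡ 19 (mod 25).

(⇐) Conversely, suppose n³ ≡ 19 (mod 25). The only residue r in {0, …, 24} with r³ ≡ 19 (mod 25) is r = 14, so n ≡ 14 (mod 25).

Equivalent; both directions hold.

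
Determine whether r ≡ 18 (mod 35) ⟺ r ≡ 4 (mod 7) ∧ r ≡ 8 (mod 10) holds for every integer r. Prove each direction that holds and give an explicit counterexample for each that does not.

(⟸) If r ≡ 4 (mod 7) and r ≡ 8 (mod 10), then by the Chinese remainder theorem r ≡ 18 (mod 70). Since 18 ≡ 18 (mod 35) and 35 ∣ 70, we get r ≡ 18 (mod 35).

(⟹) This fails: r = 53 gives 53 ≡ 18 (mod 35) but 53 ≡ 3 (mod 10), so the conjunction on the right does not hold.

Only the converse holds.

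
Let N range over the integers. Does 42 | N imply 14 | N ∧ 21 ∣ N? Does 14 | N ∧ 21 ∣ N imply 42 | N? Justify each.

Equivalent; both directions hold.

(⇒) If 42 ∣ N, write N = 42q. Since 42 = 3·14, N = 14·(3q), so 14 ∣ N; and since 42 = 2·21, N = 21·(2q), so 21 ∣ N.

(⇐) Suppose 14 ∣ N and 21 ∣ N. Any common multiple of 14 and 21 is a multiple of their lcm; here lcm(14, 21) = 14·21/gcd(14, 21) = 294/7 = 42, so 42 ∣ N.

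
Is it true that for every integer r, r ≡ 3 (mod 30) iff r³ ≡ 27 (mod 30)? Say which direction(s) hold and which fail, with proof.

Converse. Suppose r³ ≡ 27 (mod 30). The only residue r in {0, …, 29} with r³ ≡ 27 (mod 30) is r = 3, so r ≡ 3 (mod 30).

Forward direction. Suppose r ≡ 3 (mod 30). Write r = 30j + 3. Then (30j + 3)³ = 27000j³ + 8100j² + 810j + 27 = 30(900j³ + 270j² + 27j) + 27, so r³ ≡ 27 (mod 30).

The biconditional holds.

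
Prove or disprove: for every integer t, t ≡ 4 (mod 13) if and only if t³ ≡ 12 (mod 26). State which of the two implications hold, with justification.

(⟹) This fails: take t = 17. Then 17 ≡ 4 (mod 13), but 17³ = 4913 ≡ 25 (mod 26), not 12.

(⟸) This fails: take t = 10. Then 10³ = 1000 ≡ 12 (mod 26), yet 10 ≡ 10 (mod 13), not 4.

Neither direction holds.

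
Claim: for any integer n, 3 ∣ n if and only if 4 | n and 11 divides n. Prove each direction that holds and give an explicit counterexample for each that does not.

Neither implication holds.

(⟹) This fails: take n = 3. Certainly 3 ∣ 3, but 4 ∤ 3.

(⟸) This fails: take n = 44. Both 4 ∣ 44 and 11 ∣ 44, yet 44 is not a multiple of 3 (since 44 = 14·3 + 2), so 3 ∤ 44.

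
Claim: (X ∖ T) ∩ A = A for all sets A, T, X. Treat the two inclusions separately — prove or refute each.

(⊆) holds; (⊇) fails.

(⟹) Let x ∈ (X ∖ T) ∩ A. Then x ∈ A ∩ X and x ∉ T, from which x ∈ A.

(⟸) This inclusion fails. Take A = {1}, T = ∅, X = ∅; then 1 ∈ A but 1 ∉ (X ∖ T) ∩ A.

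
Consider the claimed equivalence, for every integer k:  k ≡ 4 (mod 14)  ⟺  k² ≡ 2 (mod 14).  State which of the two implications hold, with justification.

The forward direction holds; the converse fails.

(←) This fails: take k = 10. Then 10² = 100 ≡ 2 (mod 14), yet 10 ≡ 10 (mod 14), not 4.

(→) Suppose k ≡ 4 (mod 14). Write k = 14j + 4. Then (14j + 4)² = 196j² + 112j + 16 = 14(14j² + 8j + 1) + 2, so k² ≡ 2 (mod 14).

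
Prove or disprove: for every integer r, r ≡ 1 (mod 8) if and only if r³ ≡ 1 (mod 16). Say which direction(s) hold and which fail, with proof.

(→) This fails: take r = 9. Then 9 ≡ 1 (mod 8), but 9³ = 729 ≡ 9 (mod 16), not 1.

(←) Conversely, the residues r modulo 16 with r³ ≡ 1 (mod 16) are exactly {1}, and each is ≡ 1 (mod 8).

The forward direction fails; the converse holds.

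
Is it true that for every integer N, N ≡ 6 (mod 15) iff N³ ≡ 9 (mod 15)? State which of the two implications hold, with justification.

(→) This fails: take N = 6. Then 6 ≡ 6 (mod 15), but 6³ = 216 ≡ 6 (mod 15), not 9.

(←) This fails: take N = 9. Then 9³ = 729 ≡ 9 (mod 15), yet 9 ≡ 9 (mod 15), not 6.

Both directions fail.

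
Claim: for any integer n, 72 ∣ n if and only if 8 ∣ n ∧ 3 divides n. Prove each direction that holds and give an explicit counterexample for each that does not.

(⟹) If 72 ∣ n, write n = 72q. Since 72 = 9·8, n = 8·(9q), so 8 ∣ n; and since 72 = 24·3, n = 3·(24q), so 3 ∣ n.

(⟸) This fails: take n = 24. Both 8 ∣ 24 and 3 ∣ 24, yet 24 is not a multiple of 72 (since 24 = 0·72 + 24), so 72 ∤ 24.

(⇒) holds; (⇐) fails.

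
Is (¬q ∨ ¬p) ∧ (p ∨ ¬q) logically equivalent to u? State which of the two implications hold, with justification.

Neither direction holds.

(⟹) This fails. Under p = F, u = F, q = F, the left side is true but the right side is false.

(⟸) This fails. Under p = F, u = T, q = T, the left side is false but the right side is true.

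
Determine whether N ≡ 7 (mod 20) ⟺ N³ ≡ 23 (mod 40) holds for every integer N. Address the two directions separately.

Not equivalent: only (⇐) holds.

(⇒) This fails: take N = 27. Then 27 ≡ 7 (mod 20), but 27³ = 19683 ≡ 3 (mod 40), not 23.

(⇐) Conversely, the residues r modulo 40 with r³ ≡ 23 (mod 40) are exactly {7}, and each is ≡ 7 (mod 20).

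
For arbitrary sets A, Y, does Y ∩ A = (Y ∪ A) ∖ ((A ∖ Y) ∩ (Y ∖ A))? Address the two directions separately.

Forward inclusion. Let x ∈ Y ∩ A. Then x ∈ A ∩ Y, from which x ∈ (Y ∪ A) ∖ ((A ∖ Y) ∩ (Y ∖ A)).

Reverse inclusion. This inclusion fails. Take A = {1}, Y = ∅; then 1 ∈ (Y ∪ A) ∖ ((A ∖ Y) ∩ (Y ∖ A)) but 1 ∉ Y ∩ A.

Only the forward inclusion holds.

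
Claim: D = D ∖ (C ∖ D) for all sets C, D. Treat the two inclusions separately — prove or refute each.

(⊆) Let x ∈ D. Then either x ∈ D and x ∉ C; or x ∈ C ∩ D. In each case x ∈ D ∖ (C ∖ D), so D ⊆ D ∖ (C ∖ D).

(⊇) Let x ∈ D ∖ (C ∖ D). Then either x ∈ D and x ∉ C; or x ∈ C ∩ D. In each case x ∈ D, so D ∖ (C ∖ D) ⊆ D.

The two sets are equal.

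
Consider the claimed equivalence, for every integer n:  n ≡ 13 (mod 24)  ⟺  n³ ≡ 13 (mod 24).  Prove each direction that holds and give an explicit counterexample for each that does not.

The biconditional holds.

Forward direction. Suppose n ≡ 13 (mod 24). Write n = 24j + 13. Then (24j + 13)³ = 13824j³ + 22464j² + 12168j + 2197 = 24(576j³ + 936j² + 507j + 91) + 13, so n³ ≡ 13 (mod 24).

Converse. Suppose n³ ≡ 13 (mod 24). The only residue r in {0, …, 23} with r³ ≡ 13 (mod 24) is r = 13, so n ≡ 13 (mod 24).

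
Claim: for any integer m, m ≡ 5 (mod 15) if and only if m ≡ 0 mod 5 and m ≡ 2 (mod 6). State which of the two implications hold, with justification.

(→) This fails: m = 5 gives 5 ≡ 5 (mod 15) but 5 ≡ 5 (mod 6), so the conjunction on the right does not hold.

(←) Conversely, if m ≡ 0 (mod 5) and m ≡ 2 (mod 6), then by the Chinese remainder theorem m ≡ 20 (mod 30). Since 20 ≡ 5 (mod 15) and 15 ∣ 30, we get m ≡ 5 (mod 15).

Only the reverse direction holds.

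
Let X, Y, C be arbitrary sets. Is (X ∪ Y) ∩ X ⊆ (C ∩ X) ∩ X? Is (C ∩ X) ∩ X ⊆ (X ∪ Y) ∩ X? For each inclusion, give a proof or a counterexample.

Forward inclusion. This inclusion fails. Take X = {1}, Y = ∅, C = ∅; then 1 ∈ (X ∪ Y) ∩ X but 1 ∉ (C ∩ X) ∩ X.

Reverse inclusion. Let x ∈ (C ∩ X) ∩ X. Then either x ∈ X ∩ C and x ∉ Y; or x ∈ X ∩ Y ∩ C. In each case x ∈ (X ∪ Y) ∩ X, so (C ∩ X) ∩ X ⊆ (X ∪ Y) ∩ X.

The sets are not equal: only the reverse inclusion holds.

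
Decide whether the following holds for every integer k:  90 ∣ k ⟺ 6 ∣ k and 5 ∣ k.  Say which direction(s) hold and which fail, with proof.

(⇒) holds; (⇐) fails.

(⇒) If 90 ∣ k, write k = 90q. Since 90 = 15·6, k = 6·(15q), so 6 ∣ k; and since 90 = 18·5, k = 5·(18q), so 5 ∣ k.

(⇐) This fails: take k = 30. Both 6 ∣ 30 and 5 ∣ 30, yet 30 is not a multiple of 90 (since 30 = 0·90 + 30), so 90 ∤ 30.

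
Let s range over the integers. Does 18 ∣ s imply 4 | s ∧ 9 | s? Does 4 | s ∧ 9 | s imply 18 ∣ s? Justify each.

The forward direction fails; the converse holds.

(→) This fails: take s = 18. Certainly 18 ∣ 18, but 4 ∤ 18.

(←) Suppose 4 ∣ s and 9 ∣ s. Any common multiple of 4 and 9 is a multiple of their lcm; here gcd(4, 9) = 1, so lcm(4, 9) = 4·9 = 36, so 36 ∣ s. Since 18 ∣ 36, it follows that 18 ∣ s.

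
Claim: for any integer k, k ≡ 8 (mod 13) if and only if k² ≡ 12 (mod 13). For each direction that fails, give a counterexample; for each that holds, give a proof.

(→) Suppose k ≡ 8 (mod 13). Write k = 13j + 8. Then (13j + 8)² = 169j² + 208j + 64 = 13(13j² + 16j + 4) + 12, so k² ≡ 12 (mod 13).

(←) This fails: take k = 5. Then 5² = 25 ≡ 12 (mod 13), yet 5 ≡ 5 (mod 13), not 8.

Only the forward implication holds.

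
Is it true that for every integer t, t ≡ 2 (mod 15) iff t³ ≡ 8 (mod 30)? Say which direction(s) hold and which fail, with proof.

(⇒) fails; (⇐) holds.

(⇒) This fails: take t = 17. Then 17 ≡ 2 (mod 15), but 17³ = 4913 ≡ 23 (mod 30), not 8.

(⇐) Conversely, the residues r modulo 30 with r³ ≡ 8 (mod 30) are exactly {2}, and each is ≡ 2 (mod 15).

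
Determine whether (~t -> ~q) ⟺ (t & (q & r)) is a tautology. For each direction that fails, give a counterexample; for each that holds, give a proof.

(⇒) fails; (⇐) holds.

(⇒) This fails. Under q = F, t = F, r = F, the left side is true but the right side is false.

(⇐) Assume the antecedent. If q is true, the antecedent forces (q = T, t = T, r = T), and ~t -> ~q holds there. If q is false, the antecedent cannot hold. Either way ~t -> ~q holds.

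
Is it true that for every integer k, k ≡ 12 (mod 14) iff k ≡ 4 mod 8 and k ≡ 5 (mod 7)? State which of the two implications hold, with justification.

(→) This fails: k = 40 gives 40 ≡ 12 (mod 14) but 40 ≡ 0 (mod 8), so the conjunction on the right does not hold.

(←) Conversely, if k ≡ 4 (mod 8) and k ≡ 5 (mod 7), then by the Chinese remainder theorem k ≡ 12 (mod 56). Since 12 ≡ 12 (mod 14) and 14 ∣ 56, we get k ≡ 12 (mod 14).

Only the converse holds.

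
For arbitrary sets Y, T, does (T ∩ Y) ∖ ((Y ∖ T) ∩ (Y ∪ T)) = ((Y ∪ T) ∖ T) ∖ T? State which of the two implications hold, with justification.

(⊆) This inclusion fails. Take Y = {1}, T = {1}; then 1 ∈ (T ∩ Y) ∖ ((Y ∖ T) ∩ (Y ∪ T)) but 1 ∉ ((Y ∪ T) ∖ T) ∖ T.

(⊇) This inclusion fails. Take Y = {1}, T = ∅; then 1 ∈ ((Y ∪ T) ∖ T) ∖ T but 1 ∉ (T ∩ Y) ∖ ((Y ∖ T) ∩ (Y ∪ T)).

(⊆) fails and (⊇) fails.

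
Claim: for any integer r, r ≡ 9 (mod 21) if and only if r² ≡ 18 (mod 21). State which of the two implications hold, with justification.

The forward direction holds; the converse fails.

(⇒) Suppose r ≡ 9 (mod 21). Write r = 21j + 9. Then (21j + 9)² = 441j² + 378j + 81 = 21(21j² + 18j + 3) + 18, so r² ≡ 18 (mod 21).

(⇐) This fails: take r = 12. Then 12² = 144 ≡ 18 (mod 21), yet 12 ≡ 12 (mod 21), not 9.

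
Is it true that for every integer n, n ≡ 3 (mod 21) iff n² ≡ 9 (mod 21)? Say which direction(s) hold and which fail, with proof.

Only the forward direction holds.

(⟹) Suppose n ≡ 3 (mod 21). Write n = 21j + 3. Then (21j + 3)² = 441j² + 126j + 9 = 21(21j² + 6j) + 9, so n² ≡ 9 (mod 21).

(⟸) This fails: take n = 18. Then 18² = 324 ≡ 9 (mod 21), yet 18 ≡ 18 (mod 21), not 3.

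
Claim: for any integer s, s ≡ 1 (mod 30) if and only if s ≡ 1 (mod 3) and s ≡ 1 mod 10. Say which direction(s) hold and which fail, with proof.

Converse. If s ≡ 1 (mod 3) and s ≡ 1 (mod 10), then by the Chinese remainder theorem s ≡ 1 (mod 30). This is exactly s ≡ 1 (mod 30).

Forward direction. Suppose s ≡ 1 (mod 30); write s = 30j + 1. Since 3 ∣ 30, reducing mod 3 gives s ≡ 1 (mod 3); since 10 ∣ 30, reducing mod 10 gives s ≡ 1 (mod 10).

The biconditional holds.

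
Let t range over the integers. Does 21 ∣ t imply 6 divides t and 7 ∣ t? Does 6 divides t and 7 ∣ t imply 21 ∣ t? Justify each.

Not equivalent: only (⇐) holds.

(→) This fails: take t = 21. Certainly 21 ∣ 21, but 6 ∤ 21.

(←) Suppose 6 ∣ t and 7 ∣ t. Any common multiple of 6 and 7 is a multiple of their lcm; here gcd(6, 7) = 1, so lcm(6, 7) = 6·7 = 42, so 42 ∣ t. Since 21 ∣ 42, it follows that 21 ∣ t.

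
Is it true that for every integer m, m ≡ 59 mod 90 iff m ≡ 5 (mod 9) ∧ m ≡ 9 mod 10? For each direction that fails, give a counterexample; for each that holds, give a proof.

Both directions hold; the statement is true.

(⟹) Suppose m ≡ 59 (mod 90); write m = 90j + 59. Since 9 ∣ 90, reducing mod 9 gives m ≡ 59 ≡ 5 (mod 9); since 10 ∣ 90, reducing mod 10 gives m ≡ 59 ≡ 9 (mod 10).

(⟸) Conversely, if m ≡ 5 (mod 9) and m ≡ 9 (mod 10), then by the Chinese remainder theorem m ≡ 59 (mod 90). This is exactly m ≡ 59 (mod 90).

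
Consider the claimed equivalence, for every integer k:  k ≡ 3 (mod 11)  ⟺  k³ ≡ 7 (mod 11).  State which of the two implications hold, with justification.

(⇒) fails and (⇐) fails.

(→) This fails: take k = 3. Then 3 ≡ 3 (mod 11), but 3³ = 27 ≡ 5 (mod 11), not 7.

(←) This fails: take k = 6. Then 6³ = 216 ≡ 7 (mod 11), yet 6 ≡ 6 (mod 11), not 3.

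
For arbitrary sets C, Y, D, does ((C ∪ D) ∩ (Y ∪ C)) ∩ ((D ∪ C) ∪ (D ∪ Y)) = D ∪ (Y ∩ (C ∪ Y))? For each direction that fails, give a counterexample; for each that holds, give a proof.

(⊆) This inclusion fails. Take C = {1}, Y = ∅, D = ∅; then 1 ∈ ((C ∪ D) ∩ (Y ∪ C)) ∩ ((D ∪ C) ∪ (D ∪ Y)) but 1 ∉ D ∪ (Y ∩ (C ∪ Y)).

(⊇) This inclusion fails. Take C = ∅, Y = {1}, D = ∅; then 1 ∈ D ∪ (Y ∩ (C ∪ Y)) but 1 ∉ ((C ∪ D) ∩ (Y ∪ C)) ∩ ((D ∪ C) ∪ (D ∪ Y)).

Both inclusions fail.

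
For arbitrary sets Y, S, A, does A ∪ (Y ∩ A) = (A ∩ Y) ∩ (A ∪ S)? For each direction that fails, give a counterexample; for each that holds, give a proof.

The sets are not equal: only the reverse inclusion holds.

Forward inclusion. This inclusion fails. Take Y = ∅, S = ∅, A = {1}; then 1 ∈ A ∪ (Y ∩ A) but 1 ∉ (A ∩ Y) ∩ (A ∪ S).

Reverse inclusion. Let x ∈ (A ∩ Y) ∩ (A ∪ S). Then either x ∈ Y ∩ A and x ∉ S; or x ∈ Y ∩ S ∩ A. In each case x ∈ A ∪ (Y ∩ A), so (A ∩ Y) ∩ (A ∪ S) ⊆ A ∪ (Y ∩ A).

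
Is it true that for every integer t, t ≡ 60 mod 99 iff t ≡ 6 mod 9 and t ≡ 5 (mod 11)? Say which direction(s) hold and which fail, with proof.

(⟸) If t ≡ 6 (mod 9) and t ≡ 5 (mod 11), then by the Chinese remainder theorem t ≡ 60 (mod 99). This is exactly t ≡ 60 (mod 99).

(⟹) Suppose t ≡ 60 (mod 99); write t = 99j + 60. Since 9 ∣ 99, reducing mod 9 gives t ≡ 60 ≡ 6 (mod 9); since 11 ∣ 99, reducing mod 11 gives t ≡ 60 ≡ 5 (mod 11).

Equivalent; both directions hold.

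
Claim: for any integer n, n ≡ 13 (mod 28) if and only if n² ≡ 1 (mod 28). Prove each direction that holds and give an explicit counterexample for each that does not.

Only the forward implication holds.

(→) Suppose n ≡ 13 (mod 28). Write n = 28j + 13. Then (28j + 13)² = 784j² + 728j + 169 = 28(28j² + 26j + 6) + 1, so n² ≡ 1 (mod 28).

(←) This fails: take n = 1. Then 1² = 1 ≡ 1 (mod 28), yet 1 ≡ 1 (mod 28), not 13.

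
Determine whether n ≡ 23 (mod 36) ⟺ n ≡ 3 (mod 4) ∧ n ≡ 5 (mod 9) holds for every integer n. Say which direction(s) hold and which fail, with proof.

Both directions hold; the statement is true.

(⇒) Suppose n ≡ 23 (mod 36); write n = 36j + 23. Since 4 ∣ 36, reducing mod 4 gives n ≡ 23 ≡ 3 (mod 4); since 9 ∣ 36, reducing mod 9 gives n ≡ 23 ≡ 5 (mod 9).

(⇐) Conversely, if n ≡ 3 (mod 4) and n ≡ 5 (mod 9), then by the Chinese remainder theorem n ≡ 23 (mod 36). This is exactly n ≡ 23 (mod 36).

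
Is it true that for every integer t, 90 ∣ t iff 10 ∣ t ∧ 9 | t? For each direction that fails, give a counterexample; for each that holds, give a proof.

Both directions hold.

[⇒] If 90 ∣ t, write t = 90q. Since 90 = 9·10, t = 10·(9q), so 10 ∣ t; and since 90 = 10·9, t = 9·(10q), so 9 ∣ t.

[⇐] Suppose 10 ∣ t and 9 ∣ t. Any common multiple of 10 and 9 is a multiple of their lcm; here gcd(10, 9) = 1, so lcm(10, 9) = 10·9 = 90, so 90 ∣ t.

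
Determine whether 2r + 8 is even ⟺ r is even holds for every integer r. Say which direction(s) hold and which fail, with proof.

(←) Suppose r is even. Since 2 is even, 2r is even for every r, so 2r + 8 has the same parity as 8, which is even. Hence 2r + 8 is even.

(→) This fails: take r = 7. Then 2r + 8 = 22, which is even, yet r = 7 is odd, not even.

The forward direction fails; the converse holds.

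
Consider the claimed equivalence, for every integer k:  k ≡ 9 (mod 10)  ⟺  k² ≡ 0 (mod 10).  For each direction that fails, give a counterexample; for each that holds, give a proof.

(⟹) This fails: take k = 9. Then 9 ≡ 9 (mod 10), but 9² = 81 ≡ 1 (mod 10), not 0.

(⟸) This fails: take k = 0. Then 0² = 0 ≡ 0 (mod 10), yet 0 ≡ 0 (mod 10), not 9.

(⇒) fails and (⇐) fails.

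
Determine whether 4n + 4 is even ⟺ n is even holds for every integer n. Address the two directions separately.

The forward direction fails; the converse holds.

(→) This fails: take n = 5. Then 4n + 4 = 24, which is even, yet n = 5 is odd, not even.

(←) Suppose n is even. Since 4 is even, 4n is even for every n, so 4n + 4 has the same parity as 4, which is even. Hence 4n + 4 is even.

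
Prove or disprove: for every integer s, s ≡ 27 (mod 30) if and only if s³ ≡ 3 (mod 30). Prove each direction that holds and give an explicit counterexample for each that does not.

[⇒] Suppose s ≡ 27 (mod 30). Write s = 30j + 27. Then (30j + 27)³ = 27000j³ + 72900j² + 65610j + 19683 = 30(900j³ + 2430j² + 2187j + 656) + 3, so s³ ≡ 3 (mod 30).

[⇐] Conversely, suppose s³ ≡ 3 (mod 30). The only residue r in {0, …, 29} with r³ ≡ 3 (mod 30) is r = 27, so s ≡ 27 (mod 30).

The biconditional holds.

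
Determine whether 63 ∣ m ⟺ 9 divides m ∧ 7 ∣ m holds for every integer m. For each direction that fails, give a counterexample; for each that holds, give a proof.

The biconditional holds.

(→) If 63 ∣ m, write m = 63q. Since 63 = 7·9, m = 9·(7q), so 9 ∣ m; and since 63 = 9·7, m = 7·(9q), so 7 ∣ m.

(←) Suppose 9 ∣ m and 7 ∣ m. Any common multiple of 9 and 7 is a multiple of their lcm; here gcd(9, 7) = 1, so lcm(9, 7) = 9·7 = 63, so 63 ∣ m.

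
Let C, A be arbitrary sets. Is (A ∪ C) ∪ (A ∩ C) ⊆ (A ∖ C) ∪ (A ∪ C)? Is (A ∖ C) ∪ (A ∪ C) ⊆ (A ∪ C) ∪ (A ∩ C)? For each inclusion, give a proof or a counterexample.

Forward inclusion. Let x ∈ (A ∪ C) ∪ (A ∩ C). Then either x ∈ C and x ∉ A; or x ∈ A and x ∉ C; or x ∈ C ∩ A. In each case x ∈ (A ∖ C) ∪ (A ∪ C), so (A ∪ C) ∪ (A ∩ C) ⊆ (A ∖ C) ∪ (A ∪ C).

Reverse inclusion. Let x ∈ (A ∖ C) ∪ (A ∪ C). Then either x ∈ C and x ∉ A; or x ∈ A and x ∉ C; or x ∈ C ∩ A. In each case x ∈ (A ∪ C) ∪ (A ∩ C), so (A ∖ C) ∪ (A ∪ C) ⊆ (A ∪ C) ∪ (A ∩ C).

The two sets are equal.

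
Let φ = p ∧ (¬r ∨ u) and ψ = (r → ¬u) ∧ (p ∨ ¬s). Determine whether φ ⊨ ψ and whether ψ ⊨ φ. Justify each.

(⇒) This fails. Under r = T, u = T, s = F, p = T, the left side is true but the right side is false.

(⇐) This fails. Under r = F, u = F, s = F, p = F, the left side is false but the right side is true.

Both directions fail.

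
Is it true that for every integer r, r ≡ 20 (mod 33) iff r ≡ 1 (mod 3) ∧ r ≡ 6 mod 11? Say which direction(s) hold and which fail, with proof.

Neither implication holds.

[⇒] This fails: r = 20 gives 20 ≡ 20 (mod 33) but 20 ≡ 2 (mod 3), so the conjunction on the right does not hold.

[⇐] This fails: r = 28 satisfies both congruences on the right (28 ≡ 1 mod 3 and 28 ≡ 6 mod 11) yet 28 ≡ 28 (mod 33), not 20.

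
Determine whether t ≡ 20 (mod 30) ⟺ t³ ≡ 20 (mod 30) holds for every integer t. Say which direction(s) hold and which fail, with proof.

The biconditional holds.

(⟹) Suppose t ≡ 20 (mod 30). Write t = 30j + 20. Then (30j + 20)³ = 27000j³ + 54000j² + 36000j + 8000 = 30(900j³ + 1800j² + 1200j + 266) + 20, so t³ ≡ 20 (mod 30).

(⟸) Conversely, suppose t³ ≡ 20 (mod 30). The only residue r in {0, …, 29} with r³ ≡ 20 (mod 30) is r = 20, so t ≡ 20 (mod 30).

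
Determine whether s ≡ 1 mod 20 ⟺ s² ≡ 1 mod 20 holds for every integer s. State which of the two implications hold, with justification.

Forward direction. Suppose s ≡ 1 mod 20. Write s = 20j + 1. Then (20j + 1)² = 400j² + 40j + 1 = 20(20j² + 2j) + 1, so s² ≡ 1 (mod 20).

Converse. This fails: take s = 9. Then 9² = 81 ≡ 1 (mod 20), yet 9 ≡ 9 (mod 20), not 1.

(⇒) holds; (⇐) fails.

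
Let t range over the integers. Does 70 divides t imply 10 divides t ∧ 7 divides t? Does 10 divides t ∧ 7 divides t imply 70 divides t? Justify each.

(⇒) If 70 ∣ t, write t = 70q. Since 70 = 7·10, t = 10·(7q), so 10 ∣ t; and since 70 = 10·7, t = 7·(10q), so 7 ∣ t.

(⇐) Suppose 10 ∣ t and 7 ∣ t. Any common multiple of 10 and 7 is a multiple of their lcm; here gcd(10, 7) = 1, so lcm(10, 7) = 10·7 = 70, so 70 ∣ t.

Both directions hold; the statement is true.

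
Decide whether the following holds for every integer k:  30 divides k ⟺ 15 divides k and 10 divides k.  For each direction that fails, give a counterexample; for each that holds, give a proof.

The biconditional holds.

(→) If 30 ∣ k, write k = 30q. Since 30 = 2·15, k = 15·(2q), so 15 ∣ k; and since 30 = 3·10, k = 10·(3q), so 10 ∣ k.

(←) Suppose 15 ∣ k and 10 ∣ k. Any common multiple of 15 and 10 is a multiple of their lcm; here lcm(15, 10) = 15·10/gcd(15, 10) = 150/5 = 30, so 30 ∣ k.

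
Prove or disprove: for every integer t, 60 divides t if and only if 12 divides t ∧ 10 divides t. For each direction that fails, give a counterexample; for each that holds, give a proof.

(⟹) If 60 ∣ t, write t = 60q. Since 60 = 5·12, t = 12·(5q), so 12 ∣ t; and since 60 = 6·10, t = 10·(6q), so 10 ∣ t.

(⟸) Suppose 12 ∣ t and 10 ∣ t. Any common multiple of 12 and 10 is a multiple of their lcm; here lcm(12, 10) = 12·10/gcd(12, 10) = 120/2 = 60, so 60 ∣ t.

Both directions hold.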